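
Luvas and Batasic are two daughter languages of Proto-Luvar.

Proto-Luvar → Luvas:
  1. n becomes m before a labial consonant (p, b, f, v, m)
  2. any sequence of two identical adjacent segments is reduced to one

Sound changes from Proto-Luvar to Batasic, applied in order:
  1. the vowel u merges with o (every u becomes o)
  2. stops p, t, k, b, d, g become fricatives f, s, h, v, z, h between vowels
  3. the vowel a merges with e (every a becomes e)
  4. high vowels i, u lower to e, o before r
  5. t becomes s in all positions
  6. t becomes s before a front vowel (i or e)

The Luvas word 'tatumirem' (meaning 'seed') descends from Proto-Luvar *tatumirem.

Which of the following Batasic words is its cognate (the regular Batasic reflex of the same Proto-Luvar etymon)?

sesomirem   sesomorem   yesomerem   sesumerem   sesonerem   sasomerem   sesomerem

sesomerem

Batasic: *tatumirem > tatomirem > tasomirem > tesomirem > tesomerem > sesomerem  (by vowel merger, intervocalic lenition, vowel merger, pre-rhotic lowering, unconditioned shift)
Only 'sesomerem' matches the regular Batasic development of *tatumirem.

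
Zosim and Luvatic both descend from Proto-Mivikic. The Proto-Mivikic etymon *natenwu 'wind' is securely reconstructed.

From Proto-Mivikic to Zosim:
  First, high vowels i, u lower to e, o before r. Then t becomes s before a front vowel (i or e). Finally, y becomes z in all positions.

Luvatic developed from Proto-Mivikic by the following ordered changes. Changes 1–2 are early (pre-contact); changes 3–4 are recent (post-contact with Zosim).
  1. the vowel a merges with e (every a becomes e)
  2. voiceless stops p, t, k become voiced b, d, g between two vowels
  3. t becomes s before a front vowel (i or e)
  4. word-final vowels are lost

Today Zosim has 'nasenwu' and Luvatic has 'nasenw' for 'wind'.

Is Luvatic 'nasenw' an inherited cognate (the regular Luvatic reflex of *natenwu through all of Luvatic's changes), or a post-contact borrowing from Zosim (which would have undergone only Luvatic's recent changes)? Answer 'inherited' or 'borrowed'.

If inherited, *natenwu would pass through all of Luvatic's changes:
Luvatic: *natenwu > netenwu > nedenwu > nedenw  (by vowel merger, intervocalic voicing, apocope)
If borrowed from Zosim 'nasenwu' after the early changes, it would undergo only the recent ones:
  rule 3 (palatalisation): no change (nasenwu)
  rule 4 (apocope): nasenwu → nasenw
  ⇒ as a loan: nasenw
Luvatic 'nasenw' matches the loan outcome 'nasenw', not the inherited 'nedenw' — it skipped the early Luvatic changes, so it was borrowed from Zosim.

borrowed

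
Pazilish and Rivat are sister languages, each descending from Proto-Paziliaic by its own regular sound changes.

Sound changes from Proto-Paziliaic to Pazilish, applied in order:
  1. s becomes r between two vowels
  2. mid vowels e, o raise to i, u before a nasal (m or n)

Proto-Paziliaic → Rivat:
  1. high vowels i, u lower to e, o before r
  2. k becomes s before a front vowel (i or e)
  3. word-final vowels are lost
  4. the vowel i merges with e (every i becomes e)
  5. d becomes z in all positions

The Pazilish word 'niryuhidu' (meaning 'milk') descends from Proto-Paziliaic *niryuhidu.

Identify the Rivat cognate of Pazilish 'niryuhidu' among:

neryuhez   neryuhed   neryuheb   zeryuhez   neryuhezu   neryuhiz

neryuhez

Rivat: start from *niryuhidu.
  rule 1 (pre-rhotic lowering): niryuhidu → neryuhidu
  rule 2: no change — neryuhidu
  rule 3 (apocope): neryuhidu → neryuhid
  rule 4 (vowel merger): neryuhid → neryuhed
  rule 5 (unconditioned shift): neryuhed → neryuhez
  ⇒ Rivat neryuhez
Only 'neryuhez' matches the regular Rivat development of *niryuhidu.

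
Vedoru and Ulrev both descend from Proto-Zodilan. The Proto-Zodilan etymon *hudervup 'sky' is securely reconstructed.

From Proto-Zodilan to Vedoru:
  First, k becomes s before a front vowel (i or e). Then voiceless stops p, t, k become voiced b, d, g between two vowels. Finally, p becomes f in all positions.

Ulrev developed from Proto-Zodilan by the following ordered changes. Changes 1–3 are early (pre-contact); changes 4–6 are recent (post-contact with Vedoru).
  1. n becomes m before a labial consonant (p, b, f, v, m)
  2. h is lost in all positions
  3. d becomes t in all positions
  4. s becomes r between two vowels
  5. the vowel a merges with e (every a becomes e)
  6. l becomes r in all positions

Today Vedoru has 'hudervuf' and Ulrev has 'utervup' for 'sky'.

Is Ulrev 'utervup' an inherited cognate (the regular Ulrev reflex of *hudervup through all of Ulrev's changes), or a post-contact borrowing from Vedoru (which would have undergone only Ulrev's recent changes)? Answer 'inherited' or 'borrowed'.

inherited

If inherited, *hudervup would pass through all of Ulrev's changes:
Ulrev: *hudervup > udervup > utervup  (by h-loss, unconditioned shift)
If borrowed from Vedoru 'hudervuf' after the early changes, it would undergo only the recent ones:
  rule 4 (rhotacism): no change (hudervuf)
  rule 5 (vowel merger): no change (hudervuf)
  rule 6 (unconditioned shift): no change (hudervuf)
  ⇒ as a loan: hudervuf
Ulrev 'utervup' matches the inherited outcome exactly, so it is an inherited cognate, not a loan.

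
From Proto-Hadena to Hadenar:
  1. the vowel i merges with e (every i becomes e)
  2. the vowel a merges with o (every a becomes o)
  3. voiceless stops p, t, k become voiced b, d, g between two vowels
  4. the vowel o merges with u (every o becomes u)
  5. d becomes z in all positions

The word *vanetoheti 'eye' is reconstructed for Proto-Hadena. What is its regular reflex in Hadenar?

vunezuheze

Hadenar: *vanetoheti > vanetohete > vonetohete > vonedohede > vuneduhede > vunezuheze  (by vowel merger, vowel merger, intervocalic voicing, vowel merger, unconditioned shift)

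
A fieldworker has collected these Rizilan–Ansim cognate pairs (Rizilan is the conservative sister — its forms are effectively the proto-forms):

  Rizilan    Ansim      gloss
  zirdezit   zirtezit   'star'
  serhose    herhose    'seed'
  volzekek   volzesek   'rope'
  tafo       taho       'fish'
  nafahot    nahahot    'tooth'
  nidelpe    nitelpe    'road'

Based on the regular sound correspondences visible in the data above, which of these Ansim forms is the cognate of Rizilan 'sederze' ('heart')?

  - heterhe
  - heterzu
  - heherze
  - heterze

heterze

serhose ~ herhose — Rizilan s corresponds to Ansim h word-initially before a front vowel.
nidelpe ~ nitelpe — Rizilan d corresponds to Ansim t between vowels (before a front vowel).
Applying these to Rizilan 'sederze':
  sederze → hederze   (s→h word-initially before a front vowel)
  hederze → heterze   (d→t between vowels (before a front vowel))
So the Ansim cognate is 'heterze'.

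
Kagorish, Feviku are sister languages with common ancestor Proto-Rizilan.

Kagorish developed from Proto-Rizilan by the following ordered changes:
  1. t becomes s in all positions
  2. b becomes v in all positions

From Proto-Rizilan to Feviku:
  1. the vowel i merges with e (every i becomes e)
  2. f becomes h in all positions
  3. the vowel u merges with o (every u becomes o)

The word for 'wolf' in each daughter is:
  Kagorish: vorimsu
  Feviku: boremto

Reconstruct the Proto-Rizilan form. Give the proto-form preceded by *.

Position 7: Kagorish has u, Feviku has o. Kagorish preserves u here (none of its changes turn any other segment into u), so the proto-segment is *u.
Position 1: Kagorish has v, Feviku has b. Feviku preserves b here (none of its changes turn any other segment into b), so the proto-segment is *b.
Position 4: Kagorish has i, Feviku has e. Kagorish preserves i here (none of its changes turn any other segment into i), so the proto-segment is *i.
Continuing position by position gives *borimtu; check it forward:
Kagorish: *borimtu > borimsu > vorimsu  (by unconditioned shift, unconditioned shift)
Feviku: *borimtu
  borimtu → boremtu   [vowel merger]
  boremtu (rule 2 does not apply)
  boremtu → boremto   [vowel merger]
  giving Feviku boremto.
Only *borimtu yields all of Kagorish vorimsu, Feviku boremto.

*borimtu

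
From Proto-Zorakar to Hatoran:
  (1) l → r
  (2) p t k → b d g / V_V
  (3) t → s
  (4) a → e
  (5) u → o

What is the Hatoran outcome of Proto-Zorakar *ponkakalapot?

Hatoran: start from *ponkakalapot.
  rule 1 (unconditioned shift): ponkakalapot → ponkakarapot
  rule 2 (intervocalic voicing): ponkakarapot → ponkagarabot
  rule 3 (unconditioned shift): ponkagarabot → ponkagarabos
  rule 4 (vowel merger): ponkagarabos → ponkegerebos
  rule 5: no change — ponkegerebos
  ⇒ Hatoran ponkegerebos

ponkegerebos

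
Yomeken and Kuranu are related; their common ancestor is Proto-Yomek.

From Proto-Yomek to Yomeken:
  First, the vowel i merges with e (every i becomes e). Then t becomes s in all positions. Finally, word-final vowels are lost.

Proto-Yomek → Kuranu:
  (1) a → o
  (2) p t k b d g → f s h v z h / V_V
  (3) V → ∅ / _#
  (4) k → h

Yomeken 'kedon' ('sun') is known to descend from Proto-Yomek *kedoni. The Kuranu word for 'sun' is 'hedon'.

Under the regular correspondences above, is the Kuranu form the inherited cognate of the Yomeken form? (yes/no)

Derive the expected Kuranu reflex of *kedoni:
Kuranu: *kedoni
  kedoni (rule 1 does not apply)
  kedoni → kezoni   [intervocalic lenition]
  kezoni → kezon   [apocope]
  kezon → hezon   [unconditioned shift]
  giving Kuranu hezon.
The regular Kuranu reflex would be 'hezon', but the attested form is 'hedon'. The correspondence is irregular, so they are not cognates (the Kuranu form has a different source).

no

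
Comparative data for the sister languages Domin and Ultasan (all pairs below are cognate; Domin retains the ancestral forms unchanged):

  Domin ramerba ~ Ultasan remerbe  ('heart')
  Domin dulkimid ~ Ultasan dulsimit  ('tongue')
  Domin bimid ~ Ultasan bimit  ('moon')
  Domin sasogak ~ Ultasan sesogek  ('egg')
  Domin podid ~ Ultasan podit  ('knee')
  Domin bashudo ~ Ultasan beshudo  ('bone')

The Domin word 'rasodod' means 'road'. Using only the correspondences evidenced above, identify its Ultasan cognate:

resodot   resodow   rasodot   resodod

resodot

sasogak ~ sesogek, bashudo ~ beshudo — Domin a corresponds to Ultasan e after a consonant, before a consonant other than r, m, n, p, b, f, v.
dulkimid ~ dulsimit, bimid ~ bimit — Domin d corresponds to Ultasan t word-finally.
Applying these to Domin 'rasodod':
  rasodod → resodod   (a→e after a consonant, before a consonant other than r, m, n, p, b, f, v)
  resodod → resodot   (d→t word-finally)
So the Ultasan cognate is 'resodot'.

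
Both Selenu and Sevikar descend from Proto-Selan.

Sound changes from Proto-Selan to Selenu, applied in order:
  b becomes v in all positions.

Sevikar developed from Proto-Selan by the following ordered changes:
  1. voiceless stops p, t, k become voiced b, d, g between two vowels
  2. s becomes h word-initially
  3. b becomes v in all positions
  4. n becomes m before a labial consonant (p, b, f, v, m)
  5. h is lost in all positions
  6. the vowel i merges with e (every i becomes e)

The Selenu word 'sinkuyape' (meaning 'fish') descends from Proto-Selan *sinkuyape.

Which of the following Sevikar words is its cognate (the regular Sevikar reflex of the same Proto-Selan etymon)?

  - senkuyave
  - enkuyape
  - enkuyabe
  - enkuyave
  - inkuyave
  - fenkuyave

enkuyave

Sevikar: *sinkuyape
  sinkuyape → sinkuyabe   [intervocalic voicing]
  sinkuyabe → hinkuyabe   [debuccalisation]
  hinkuyabe → hinkuyave   [unconditioned shift]
  hinkuyave (rule 4 does not apply)
  hinkuyave → inkuyave   [h-loss]
  inkuyave → enkuyave   [vowel merger]
  giving Sevikar enkuyave.
The other candidates each miss or misapply at least one Sevikar change.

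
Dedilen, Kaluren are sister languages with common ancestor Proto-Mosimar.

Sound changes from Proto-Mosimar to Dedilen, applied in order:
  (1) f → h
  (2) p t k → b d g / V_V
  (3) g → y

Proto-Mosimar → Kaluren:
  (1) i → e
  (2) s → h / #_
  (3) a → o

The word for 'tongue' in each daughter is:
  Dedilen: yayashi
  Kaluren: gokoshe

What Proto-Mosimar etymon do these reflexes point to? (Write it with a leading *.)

*gakashi

Position 1: Dedilen has y, Kaluren has g. Kaluren preserves g here (none of its changes turn any other segment into g), so the proto-segment is *g.
Position 2: Dedilen has a, Kaluren has o. Dedilen preserves a here (none of its changes turn any other segment into a), so the proto-segment is *a.
Continuing position by position gives *gakashi; check it forward:
Dedilen: *gakashi > gagashi > yayashi  (by intervocalic voicing, unconditioned shift)
Kaluren: start from *gakashi.
  rule 1 (vowel merger): gakashi → gakashe
  rule 2: no change — gakashe
  rule 3 (vowel merger): gakashe → gokoshe
  ⇒ Kaluren gokoshe
*gakashi is the unique common source.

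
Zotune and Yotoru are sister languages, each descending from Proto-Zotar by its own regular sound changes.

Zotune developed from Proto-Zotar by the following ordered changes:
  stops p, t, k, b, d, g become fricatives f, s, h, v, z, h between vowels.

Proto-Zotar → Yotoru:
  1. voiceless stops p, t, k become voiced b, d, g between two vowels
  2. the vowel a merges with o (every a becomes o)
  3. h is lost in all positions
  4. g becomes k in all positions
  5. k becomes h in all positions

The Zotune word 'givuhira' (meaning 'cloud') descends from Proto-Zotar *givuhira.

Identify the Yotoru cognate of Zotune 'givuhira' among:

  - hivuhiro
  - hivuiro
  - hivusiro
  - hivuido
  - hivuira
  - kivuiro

Yotoru: *givuhira > givuhiro > givuiro > kivuiro > hivuiro  (by vowel merger, h-loss, unconditioned shift, unconditioned shift)
Only 'hivuiro' matches the regular Yotoru development of *givuhira.

hivuiro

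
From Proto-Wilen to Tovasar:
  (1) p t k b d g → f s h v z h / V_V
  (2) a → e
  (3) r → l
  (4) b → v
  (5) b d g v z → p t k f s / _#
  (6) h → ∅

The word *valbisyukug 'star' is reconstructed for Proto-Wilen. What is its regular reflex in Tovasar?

velvisyuuk

Tovasar: *valbisyukug > valbisyuhug > velbisyuhug > velvisyuhug > velvisyuhuk > velvisyuuk  (by intervocalic lenition, vowel merger, unconditioned shift, final devoicing, h-loss)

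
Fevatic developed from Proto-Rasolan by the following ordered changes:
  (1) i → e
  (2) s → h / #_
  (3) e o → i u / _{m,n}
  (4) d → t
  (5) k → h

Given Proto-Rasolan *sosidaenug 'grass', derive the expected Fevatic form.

Fevatic: *sosidaenug > sosedaenug > hosedaenug > hosedainug > hosetainug  (by vowel merger, debuccalisation, pre-nasal raising, unconditioned shift)

hosetainug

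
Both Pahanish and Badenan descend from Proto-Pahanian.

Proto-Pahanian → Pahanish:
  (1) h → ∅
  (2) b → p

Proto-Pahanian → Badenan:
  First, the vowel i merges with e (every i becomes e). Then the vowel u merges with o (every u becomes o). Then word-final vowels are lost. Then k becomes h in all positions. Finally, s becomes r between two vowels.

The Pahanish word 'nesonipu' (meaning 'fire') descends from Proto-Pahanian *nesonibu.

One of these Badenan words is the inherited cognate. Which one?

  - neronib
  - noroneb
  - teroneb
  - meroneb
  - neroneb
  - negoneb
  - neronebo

Badenan: *nesonibu
  nesonibu → nesonebu   [vowel merger]
  nesonebu → nesonebo   [vowel merger]
  nesonebo → nesoneb   [apocope]
  nesoneb (rule 4 does not apply)
  nesoneb → neroneb   [rhotacism]
  giving Badenan neroneb.

neroneb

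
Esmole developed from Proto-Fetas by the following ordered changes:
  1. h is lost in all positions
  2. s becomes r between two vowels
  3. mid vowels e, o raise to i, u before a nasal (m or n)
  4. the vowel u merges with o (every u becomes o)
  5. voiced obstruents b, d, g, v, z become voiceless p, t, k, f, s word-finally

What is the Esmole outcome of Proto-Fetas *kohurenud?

Esmole: *kohurenud > kourenud > kourinud > koorinod > koorinot  (by h-loss, pre-nasal raising, vowel merger, final devoicing)

koorinot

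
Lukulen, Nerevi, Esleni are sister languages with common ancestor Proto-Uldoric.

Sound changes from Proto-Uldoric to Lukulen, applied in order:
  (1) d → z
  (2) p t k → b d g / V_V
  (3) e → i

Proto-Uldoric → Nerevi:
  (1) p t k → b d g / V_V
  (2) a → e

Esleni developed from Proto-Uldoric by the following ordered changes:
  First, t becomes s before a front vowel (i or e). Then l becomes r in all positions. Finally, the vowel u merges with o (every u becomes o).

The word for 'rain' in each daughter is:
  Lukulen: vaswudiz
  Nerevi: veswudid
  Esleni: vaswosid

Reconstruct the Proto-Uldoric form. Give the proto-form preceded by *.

*vaswutid

Position 8: Lukulen has z, Nerevi has d, Esleni has d. Esleni preserves d here (none of its changes turn any other segment into d), so the proto-segment is *d.
Position 5: Lukulen has u, Nerevi has u, Esleni has o. Lukulen preserves u here (none of its changes turn any other segment into u), so the proto-segment is *u.
This points to *vaswutid. Verify forward in each daughter:
Lukulen: start from *vaswutid.
  rule 1 (unconditioned shift): vaswutid → vaswutiz
  rule 2 (intervocalic voicing): vaswutiz → vaswudiz
  rule 3: no change — vaswudiz
  ⇒ Lukulen vaswudiz
Nerevi: *vaswutid > vaswudid > veswudid  (by intervocalic voicing, vowel merger)
Esleni: *vaswutid > vaswusid > vaswosid  (by palatalisation, vowel merger)
Only *vaswutid yields all of Lukulen vaswudiz, Nerevi veswudid, Esleni vaswosid.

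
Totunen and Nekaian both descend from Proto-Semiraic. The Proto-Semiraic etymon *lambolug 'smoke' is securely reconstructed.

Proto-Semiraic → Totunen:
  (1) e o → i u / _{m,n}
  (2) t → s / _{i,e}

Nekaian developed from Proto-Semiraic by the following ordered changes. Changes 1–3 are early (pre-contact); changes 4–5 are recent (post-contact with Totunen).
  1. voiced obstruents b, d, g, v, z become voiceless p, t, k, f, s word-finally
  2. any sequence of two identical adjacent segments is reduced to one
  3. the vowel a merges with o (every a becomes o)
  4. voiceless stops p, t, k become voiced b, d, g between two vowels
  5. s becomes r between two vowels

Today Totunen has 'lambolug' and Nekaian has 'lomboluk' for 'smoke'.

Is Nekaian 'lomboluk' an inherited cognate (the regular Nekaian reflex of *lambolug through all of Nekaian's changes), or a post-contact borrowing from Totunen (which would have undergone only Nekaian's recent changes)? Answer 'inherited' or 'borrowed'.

inherited

If inherited, *lambolug would pass through all of Nekaian's changes:
Nekaian: start from *lambolug.
  rule 1 (final devoicing): lambolug → lamboluk
  rule 2: no change — lamboluk
  rule 3 (vowel merger): lamboluk → lomboluk
  rule 4: no change — lomboluk
  rule 5: no change — lomboluk
  ⇒ Nekaian lomboluk
If borrowed from Totunen 'lambolug' after the early changes, it would undergo only the recent ones:
  rule 4 (intervocalic voicing): no change (lambolug)
  rule 5 (rhotacism): no change (lambolug)
  ⇒ as a loan: lambolug
Nekaian 'lomboluk' matches the inherited outcome exactly, so it is an inherited cognate, not a loan.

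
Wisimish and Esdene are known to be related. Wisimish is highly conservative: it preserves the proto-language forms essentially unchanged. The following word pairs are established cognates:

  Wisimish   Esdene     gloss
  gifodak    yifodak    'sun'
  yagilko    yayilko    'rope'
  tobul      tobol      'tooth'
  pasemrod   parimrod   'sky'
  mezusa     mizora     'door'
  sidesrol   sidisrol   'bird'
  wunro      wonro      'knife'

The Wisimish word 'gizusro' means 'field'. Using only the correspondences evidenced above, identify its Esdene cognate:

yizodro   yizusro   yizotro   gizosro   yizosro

gifodak ~ yifodak — Wisimish g corresponds to Esdene y word-initially before a front vowel.
tobul ~ tobol, mezusa ~ mizora — Wisimish u corresponds to Esdene o after a consonant, before a consonant other than r, m, n, p, b, f, v.
Applying these to Wisimish 'gizusro':
  gizusro → yizusro   (g→y word-initially before a front vowel)
  yizusro → yizosro   (u→o after a consonant, before a consonant other than r, m, n, p, b, f, v)
So the Esdene cognate is 'yizosro'.

yizosro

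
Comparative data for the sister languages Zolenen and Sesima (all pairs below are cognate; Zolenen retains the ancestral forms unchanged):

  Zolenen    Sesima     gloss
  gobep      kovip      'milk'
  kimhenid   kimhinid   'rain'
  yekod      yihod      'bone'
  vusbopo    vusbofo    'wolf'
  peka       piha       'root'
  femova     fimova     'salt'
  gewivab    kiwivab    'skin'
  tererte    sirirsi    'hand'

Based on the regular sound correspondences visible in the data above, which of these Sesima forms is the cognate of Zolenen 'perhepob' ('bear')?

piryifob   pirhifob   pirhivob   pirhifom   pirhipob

tererte ~ sirirsi — Zolenen e corresponds to Sesima i after a consonant, before r.
gobep ~ kovip — Zolenen e corresponds to Sesima i after a consonant, before a labial obstruent.
vusbopo ~ vusbofo — Zolenen p corresponds to Sesima f between vowels (before a back vowel).
Applying these to Zolenen 'perhepob':
  perhepob → pirhepob   (e→i after a consonant, before r)
  pirhepob → pirhipob   (e→i after a consonant, before a labial obstruent)
  pirhipob → pirhifob   (p→f between vowels (before a back vowel))
So the Sesima cognate is 'pirhifob'.

pirhifob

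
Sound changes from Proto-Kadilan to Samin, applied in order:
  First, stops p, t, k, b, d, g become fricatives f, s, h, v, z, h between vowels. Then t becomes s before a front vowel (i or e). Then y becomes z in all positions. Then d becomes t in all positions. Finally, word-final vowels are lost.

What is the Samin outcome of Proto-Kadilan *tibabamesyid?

sivavameszit

Samin: start from *tibabamesyid.
  rule 1 (intervocalic lenition): tibabamesyid → tivavamesyid
  rule 2 (palatalisation): tivavamesyid → sivavamesyid
  rule 3 (unconditioned shift): sivavamesyid → sivavameszid
  rule 4 (unconditioned shift): sivavameszid → sivavameszit
  rule 5: no change — sivavameszit
  ⇒ Samin sivavameszit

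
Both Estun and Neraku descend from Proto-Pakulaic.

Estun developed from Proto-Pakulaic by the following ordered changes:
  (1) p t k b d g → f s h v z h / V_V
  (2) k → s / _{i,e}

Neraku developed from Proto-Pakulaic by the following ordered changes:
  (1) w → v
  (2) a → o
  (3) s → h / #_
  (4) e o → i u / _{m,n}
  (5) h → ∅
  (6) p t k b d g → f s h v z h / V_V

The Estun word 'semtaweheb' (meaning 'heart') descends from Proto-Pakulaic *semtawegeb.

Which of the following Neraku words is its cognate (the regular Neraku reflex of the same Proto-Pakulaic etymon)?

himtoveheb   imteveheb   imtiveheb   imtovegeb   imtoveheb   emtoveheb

imtoveheb

Neraku: *semtawegeb
  semtawegeb → semtavegeb   [unconditioned shift]
  semtavegeb → semtovegeb   [vowel merger]
  semtovegeb → hemtovegeb   [debuccalisation]
  hemtovegeb → himtovegeb   [pre-nasal raising]
  himtovegeb → imtovegeb   [h-loss]
  imtovegeb → imtoveheb   [intervocalic lenition]
  giving Neraku imtoveheb.
Only 'imtoveheb' matches the regular Neraku development of *semtawegeb.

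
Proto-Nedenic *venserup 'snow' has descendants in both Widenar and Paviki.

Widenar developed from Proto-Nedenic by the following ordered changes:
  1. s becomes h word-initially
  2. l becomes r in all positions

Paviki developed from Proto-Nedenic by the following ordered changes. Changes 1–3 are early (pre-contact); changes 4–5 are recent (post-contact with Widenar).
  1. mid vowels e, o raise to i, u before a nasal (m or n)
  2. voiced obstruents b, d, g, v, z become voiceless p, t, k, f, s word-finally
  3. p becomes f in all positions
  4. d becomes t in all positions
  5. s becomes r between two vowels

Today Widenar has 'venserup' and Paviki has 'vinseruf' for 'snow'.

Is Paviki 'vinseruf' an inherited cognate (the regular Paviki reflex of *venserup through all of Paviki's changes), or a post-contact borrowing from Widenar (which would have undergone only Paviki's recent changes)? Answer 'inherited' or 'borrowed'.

inherited

If inherited, *venserup would pass through all of Paviki's changes:
Paviki: start from *venserup.
  rule 1 (pre-nasal raising): venserup → vinserup
  rule 2: no change — vinserup
  rule 3 (unconditioned shift): vinserup → vinseruf
  rule 4: no change — vinseruf
  rule 5: no change — vinseruf
  ⇒ Paviki vinseruf
If borrowed from Widenar 'venserup' after the early changes, it would undergo only the recent ones:
  rule 4 (unconditioned shift): no change (venserup)
  rule 5 (rhotacism): no change (venserup)
  ⇒ as a loan: venserup
Paviki 'vinseruf' matches the inherited outcome exactly, so it is an inherited cognate, not a loan.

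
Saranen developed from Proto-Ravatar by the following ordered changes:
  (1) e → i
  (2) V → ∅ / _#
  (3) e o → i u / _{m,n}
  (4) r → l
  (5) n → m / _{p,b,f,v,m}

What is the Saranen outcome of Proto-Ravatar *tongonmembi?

tungummimb

Saranen: start from *tongonmembi.
  rule 1 (vowel merger): tongonmembi → tongonmimbi
  rule 2 (apocope): tongonmimbi → tongonmimb
  rule 3 (pre-nasal raising): tongonmimb → tungunmimb
  rule 4: no change — tungunmimb
  rule 5 (nasal place assimilation): tungunmimb → tungummimb
  ⇒ Saranen tungummimb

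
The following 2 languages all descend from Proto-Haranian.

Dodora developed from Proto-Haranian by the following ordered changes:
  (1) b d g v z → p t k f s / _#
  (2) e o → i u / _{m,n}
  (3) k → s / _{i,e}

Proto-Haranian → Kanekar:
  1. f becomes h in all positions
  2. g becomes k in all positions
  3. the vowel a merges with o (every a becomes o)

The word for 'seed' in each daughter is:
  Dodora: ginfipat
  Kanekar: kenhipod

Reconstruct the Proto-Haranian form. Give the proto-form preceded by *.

*genfipad

Position 8: Dodora has t, Kanekar has d. Kanekar preserves d here (none of its changes turn any other segment into d), so the proto-segment is *d.
Position 2: Dodora has i, Kanekar has e. Kanekar preserves e here (none of its changes turn any other segment into e), so the proto-segment is *e.
Position 7: Dodora has a, Kanekar has o. Dodora preserves a here (none of its changes turn any other segment into a), so the proto-segment is *a.
This points to *genfipad. Verify forward in each daughter:
Dodora: start from *genfipad.
  rule 1 (final devoicing): genfipad → genfipat
  rule 2 (pre-nasal raising): genfipat → ginfipat
  rule 3: no change — ginfipat
  ⇒ Dodora ginfipat
Kanekar: *genfipad
  genfipad → genhipad   [unconditioned shift]
  genhipad → kenhipad   [unconditioned shift]
  kenhipad → kenhipod   [vowel merger]
  giving Kanekar kenhipod.
*genfipad is the unique common source.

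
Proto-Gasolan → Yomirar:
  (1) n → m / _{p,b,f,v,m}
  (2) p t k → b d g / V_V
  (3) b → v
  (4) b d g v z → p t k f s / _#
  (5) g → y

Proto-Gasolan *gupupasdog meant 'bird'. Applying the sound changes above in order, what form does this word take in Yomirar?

Yomirar: *gupupasdog > gububasdog > guvuvasdog > guvuvasdok > yuvuvasdok  (by intervocalic voicing, unconditioned shift, final devoicing, unconditioned shift)

yuvuvasdok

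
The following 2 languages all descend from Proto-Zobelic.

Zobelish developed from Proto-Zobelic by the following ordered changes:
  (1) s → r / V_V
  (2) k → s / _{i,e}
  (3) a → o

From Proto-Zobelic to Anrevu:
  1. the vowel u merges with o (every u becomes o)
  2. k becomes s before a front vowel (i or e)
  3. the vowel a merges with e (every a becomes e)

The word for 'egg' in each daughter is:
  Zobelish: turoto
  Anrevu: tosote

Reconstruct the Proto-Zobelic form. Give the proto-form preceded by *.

Position 2: Zobelish has u, Anrevu has o. Zobelish preserves u here (none of its changes turn any other segment into u), so the proto-segment is *u.
Position 3: Zobelish has r, Anrevu has s. Taking the neighbouring segments as reconstructed: Zobelish r could go back to *s or *r; Anrevu s can only go back to *s — the one source consistent with every daughter is *s.
Position 6: Zobelish has o, Anrevu has e. Taking the neighbouring segments as reconstructed: Zobelish o could go back to *a or *o; Anrevu e could go back to *a or *e — the one source consistent with every daughter is *a.
The remaining positions agree across the daughters. Check the candidate against every language:
Zobelish: *tusota
  tusota → turota   [rhotacism]
  turota (rule 2 does not apply)
  turota → turoto   [vowel merger]
  giving Zobelish turoto.
Anrevu: start from *tusota.
  rule 1 (vowel merger): tusota → tosota
  rule 2: no change — tosota
  rule 3 (vowel merger): tosota → tosote
  ⇒ Anrevu tosote
*tusota is the unique common source.

*tusota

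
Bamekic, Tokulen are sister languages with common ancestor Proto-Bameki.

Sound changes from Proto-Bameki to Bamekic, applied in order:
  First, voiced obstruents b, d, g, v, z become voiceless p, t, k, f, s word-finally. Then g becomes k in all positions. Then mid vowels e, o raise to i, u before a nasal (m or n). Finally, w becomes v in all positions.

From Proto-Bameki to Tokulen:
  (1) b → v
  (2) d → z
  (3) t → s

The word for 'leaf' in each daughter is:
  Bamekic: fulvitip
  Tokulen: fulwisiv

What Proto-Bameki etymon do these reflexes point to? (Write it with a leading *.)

Position 6: Bamekic has t, Tokulen has s. Taking the neighbouring segments as reconstructed: Bamekic t can only go back to *t; Tokulen s could go back to *t or *s — the one source consistent with every daughter is *t.
Position 4: Bamekic has v, Tokulen has w. Tokulen preserves w here (none of its changes turn any other segment into w), so the proto-segment is *w.
This points to *fulwitib. Verify forward in each daughter:
Bamekic: start from *fulwitib.
  rule 1 (final devoicing): fulwitib → fulwitip
  rule 2: no change — fulwitip
  rule 3: no change — fulwitip
  rule 4 (unconditioned shift): fulwitip → fulvitip
  ⇒ Bamekic fulvitip
Tokulen: *fulwitib
  fulwitib → fulwitiv   [unconditioned shift]
  fulwitiv (rule 2 does not apply)
  fulwitiv → fulwisiv   [unconditioned shift]
  giving Tokulen fulwisiv.
*fulwitib is the unique common source.

*fulwitib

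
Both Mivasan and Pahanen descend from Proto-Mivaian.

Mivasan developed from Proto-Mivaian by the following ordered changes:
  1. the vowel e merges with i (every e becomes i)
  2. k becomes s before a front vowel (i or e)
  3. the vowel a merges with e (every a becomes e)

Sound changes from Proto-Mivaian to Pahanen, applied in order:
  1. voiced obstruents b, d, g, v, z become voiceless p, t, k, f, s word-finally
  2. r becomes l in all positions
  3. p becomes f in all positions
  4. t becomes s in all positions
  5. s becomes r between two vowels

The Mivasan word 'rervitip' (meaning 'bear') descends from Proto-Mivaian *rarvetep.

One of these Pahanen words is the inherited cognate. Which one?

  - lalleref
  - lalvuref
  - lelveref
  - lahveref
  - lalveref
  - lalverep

Pahanen: *rarvetep > lalvetep > lalvetef > lalvesef > lalveref  (by unconditioned shift, unconditioned shift, unconditioned shift, rhotacism)
The other candidates each miss or misapply at least one Pahanen change.

lalveref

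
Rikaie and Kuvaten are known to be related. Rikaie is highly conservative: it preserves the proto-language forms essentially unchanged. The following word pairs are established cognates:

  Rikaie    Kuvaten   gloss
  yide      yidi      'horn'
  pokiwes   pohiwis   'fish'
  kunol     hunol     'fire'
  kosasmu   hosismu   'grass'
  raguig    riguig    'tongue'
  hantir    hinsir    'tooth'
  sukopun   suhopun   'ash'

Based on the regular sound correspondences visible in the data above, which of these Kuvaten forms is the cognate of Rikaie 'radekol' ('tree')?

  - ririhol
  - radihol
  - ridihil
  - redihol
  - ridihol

ridihol

kosasmu ~ hosismu, raguig ~ riguig — Rikaie a corresponds to Kuvaten i after a consonant, before a consonant other than r, m, n, p, b, f, v.
pokiwes ~ pohiwis — Rikaie e corresponds to Kuvaten i after a consonant, before a consonant other than r, m, n, p, b, f, v.
sukopun ~ suhopun — Rikaie k corresponds to Kuvaten h between vowels (before a back vowel).
Applying these to Rikaie 'radekol':
  radekol → ridekol   (a→i after a consonant, before a consonant other than r, m, n, p, b, f, v)
  ridekol → ridikol   (e→i after a consonant, before a consonant other than r, m, n, p, b, f, v)
  ridikol → ridihol   (k→h between vowels (before a back vowel))
So the Kuvaten cognate is 'ridihol'.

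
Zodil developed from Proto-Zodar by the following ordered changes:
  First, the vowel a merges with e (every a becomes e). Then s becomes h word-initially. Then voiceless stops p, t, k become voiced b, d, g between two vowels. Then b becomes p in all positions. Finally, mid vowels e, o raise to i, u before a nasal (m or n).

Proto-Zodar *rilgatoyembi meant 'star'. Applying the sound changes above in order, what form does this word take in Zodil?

Zodil: start from *rilgatoyembi.
  rule 1 (vowel merger): rilgatoyembi → rilgetoyembi
  rule 2: no change — rilgetoyembi
  rule 3 (intervocalic voicing): rilgetoyembi → rilgedoyembi
  rule 4 (unconditioned shift): rilgedoyembi → rilgedoyempi
  rule 5 (pre-nasal raising): rilgedoyempi → rilgedoyimpi
  ⇒ Zodil rilgedoyimpi

rilgedoyimpi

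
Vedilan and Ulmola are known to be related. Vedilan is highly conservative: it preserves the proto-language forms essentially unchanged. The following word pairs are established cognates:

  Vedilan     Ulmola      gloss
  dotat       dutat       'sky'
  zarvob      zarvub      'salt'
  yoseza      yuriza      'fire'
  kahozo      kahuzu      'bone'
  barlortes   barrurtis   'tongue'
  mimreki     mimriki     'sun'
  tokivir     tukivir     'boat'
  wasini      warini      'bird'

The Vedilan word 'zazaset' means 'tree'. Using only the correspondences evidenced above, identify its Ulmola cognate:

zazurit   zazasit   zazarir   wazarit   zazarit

zazarit

yoseza ~ yuriza — Vedilan s corresponds to Ulmola r between vowels (before a front vowel).
yoseza ~ yuriza, barlortes ~ barrurtis — Vedilan e corresponds to Ulmola i after a consonant, before a consonant other than r, m, n, p, b, f, v.
Applying these to Vedilan 'zazaset':
  zazaset → zazaret   (s→r between vowels (before a front vowel))
  zazaret → zazarit   (e→i after a consonant, before a consonant other than r, m, n, p, b, f, v)
So the Ulmola cognate is 'zazarit'.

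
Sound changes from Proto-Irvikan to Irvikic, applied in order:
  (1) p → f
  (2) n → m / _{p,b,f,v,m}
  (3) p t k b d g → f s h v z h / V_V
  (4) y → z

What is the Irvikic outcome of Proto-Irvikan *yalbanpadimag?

zalbamfazimag

Irvikic: *yalbanpadimag
  yalbanpadimag → yalbanfadimag   [unconditioned shift]
  yalbanfadimag → yalbamfadimag   [nasal place assimilation]
  yalbamfadimag → yalbamfazimag   [intervocalic lenition]
  yalbamfazimag → zalbamfazimag   [unconditioned shift]
  giving Irvikic zalbamfazimag.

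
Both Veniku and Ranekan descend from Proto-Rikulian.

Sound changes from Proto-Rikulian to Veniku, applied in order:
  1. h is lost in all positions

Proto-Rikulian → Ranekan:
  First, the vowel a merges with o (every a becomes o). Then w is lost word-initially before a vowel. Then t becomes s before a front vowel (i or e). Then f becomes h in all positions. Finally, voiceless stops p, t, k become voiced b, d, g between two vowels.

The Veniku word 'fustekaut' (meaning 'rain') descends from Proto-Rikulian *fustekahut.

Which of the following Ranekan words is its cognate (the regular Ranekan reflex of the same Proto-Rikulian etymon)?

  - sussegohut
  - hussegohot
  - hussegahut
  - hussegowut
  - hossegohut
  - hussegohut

hussegohut

Ranekan: *fustekahut > fustekohut > fussekohut > hussekohut > hussegohut  (by vowel merger, palatalisation, unconditioned shift, intervocalic voicing)
Among the options, 'hussegohut' alone shows every Ranekan change applied in order.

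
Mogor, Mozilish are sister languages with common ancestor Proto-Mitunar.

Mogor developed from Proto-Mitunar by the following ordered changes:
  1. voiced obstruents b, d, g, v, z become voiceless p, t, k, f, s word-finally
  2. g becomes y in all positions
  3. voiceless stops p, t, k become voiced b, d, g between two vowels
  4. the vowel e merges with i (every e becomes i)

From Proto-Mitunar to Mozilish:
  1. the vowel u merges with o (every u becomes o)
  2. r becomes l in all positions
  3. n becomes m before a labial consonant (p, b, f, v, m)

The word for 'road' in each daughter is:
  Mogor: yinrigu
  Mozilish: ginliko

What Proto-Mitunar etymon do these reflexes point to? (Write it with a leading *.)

*ginriku

Position 7: Mogor has u, Mozilish has o. Mogor preserves u here (none of its changes turn any other segment into u), so the proto-segment is *u.
Position 6: Mogor has g, Mozilish has k. Mozilish preserves k here (none of its changes turn any other segment into k), so the proto-segment is *k.
This points to *ginriku. Verify forward in each daughter:
Mogor: *ginriku
  ginriku (rule 1 does not apply)
  ginriku → yinriku   [unconditioned shift]
  yinriku → yinrigu   [intervocalic voicing]
  yinrigu (rule 4 does not apply)
  giving Mogor yinrigu.
Mozilish: *ginriku
  ginriku → ginriko   [vowel merger]
  ginriko → ginliko   [unconditioned shift]
  ginliko (rule 3 does not apply)
  giving Mozilish ginliko.
Only *ginriku yields all of Mogor yinrigu, Mozilish ginliko.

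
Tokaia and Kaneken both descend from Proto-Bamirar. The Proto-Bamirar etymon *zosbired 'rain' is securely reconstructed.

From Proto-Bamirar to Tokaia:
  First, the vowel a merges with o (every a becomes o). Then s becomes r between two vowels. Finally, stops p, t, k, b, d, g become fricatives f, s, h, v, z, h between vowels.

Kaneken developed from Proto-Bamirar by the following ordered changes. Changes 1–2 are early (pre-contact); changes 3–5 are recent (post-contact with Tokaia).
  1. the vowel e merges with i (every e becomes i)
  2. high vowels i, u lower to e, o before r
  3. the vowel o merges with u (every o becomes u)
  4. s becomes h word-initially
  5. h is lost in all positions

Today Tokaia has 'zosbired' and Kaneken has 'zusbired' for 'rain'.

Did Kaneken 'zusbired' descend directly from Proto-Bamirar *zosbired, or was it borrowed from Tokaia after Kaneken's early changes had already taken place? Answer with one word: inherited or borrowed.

borrowed

If inherited, *zosbired would pass through all of Kaneken's changes:
Kaneken: *zosbired
  zosbired → zosbirid   [vowel merger]
  zosbirid → zosberid   [pre-rhotic lowering]
  zosberid → zusberid   [vowel merger]
  zusberid (rule 4 does not apply)
  zusberid (rule 5 does not apply)
  giving Kaneken zusberid.
If borrowed from Tokaia 'zosbired' after the early changes, it would undergo only the recent ones:
  rule 3 (vowel merger): zosbired → zusbired
  rule 4 (debuccalisation): no change (zusbired)
  rule 5 (h-loss): no change (zusbired)
  ⇒ as a loan: zusbired
Kaneken 'zusbired' matches the loan outcome 'zusbired', not the inherited 'zusberid' — it skipped the early Kaneken changes, so it was borrowed from Tokaia.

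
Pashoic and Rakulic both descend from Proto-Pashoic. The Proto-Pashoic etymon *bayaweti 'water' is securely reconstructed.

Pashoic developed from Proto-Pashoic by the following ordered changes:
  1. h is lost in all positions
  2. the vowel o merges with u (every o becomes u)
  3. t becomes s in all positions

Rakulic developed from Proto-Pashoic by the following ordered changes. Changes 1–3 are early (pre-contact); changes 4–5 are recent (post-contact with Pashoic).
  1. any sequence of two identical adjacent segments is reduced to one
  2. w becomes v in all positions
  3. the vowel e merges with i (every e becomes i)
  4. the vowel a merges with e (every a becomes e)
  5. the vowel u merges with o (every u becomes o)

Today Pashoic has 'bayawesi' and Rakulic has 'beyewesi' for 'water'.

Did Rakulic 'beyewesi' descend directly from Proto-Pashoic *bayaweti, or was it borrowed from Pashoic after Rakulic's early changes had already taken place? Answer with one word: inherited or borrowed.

If inherited, *bayaweti would pass through all of Rakulic's changes:
Rakulic: *bayaweti > bayaveti > bayaviti > beyeviti  (by unconditioned shift, vowel merger, vowel merger)
If borrowed from Pashoic 'bayawesi' after the early changes, it would undergo only the recent ones:
  rule 4 (vowel merger): bayawesi → beyewesi
  rule 5 (vowel merger): no change (beyewesi)
  ⇒ as a loan: beyewesi
Rakulic 'beyewesi' matches the loan outcome 'beyewesi', not the inherited 'beyeviti' — it skipped the early Rakulic changes, so it was borrowed from Pashoic.

borrowed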